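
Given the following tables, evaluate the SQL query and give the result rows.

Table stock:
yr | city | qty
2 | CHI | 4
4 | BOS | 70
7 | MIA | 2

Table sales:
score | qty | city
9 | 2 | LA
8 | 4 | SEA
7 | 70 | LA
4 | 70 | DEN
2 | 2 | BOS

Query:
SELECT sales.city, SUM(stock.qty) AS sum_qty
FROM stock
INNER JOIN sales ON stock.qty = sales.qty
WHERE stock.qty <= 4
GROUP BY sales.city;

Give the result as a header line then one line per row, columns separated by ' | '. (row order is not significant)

== RESULT ==
sales.city | sum_qty
SEA | 4
LA | 2
BOS | 2

Derivation:
After JOIN sales (5 rows):
stock.yr | stock.city | stock.qty | sales.score | sales.qty | sales.city
2 | CHI | 4 | 8 | 4 | SEA
4 | BOS | 70 | 7 | 70 | LA
4 | BOS | 70 | 4 | 70 | DEN
7 | MIA | 2 | 9 | 2 | LA
7 | MIA | 2 | 2 | 2 | BOS
After WHERE (3 rows):
stock.yr | stock.city | stock.qty | sales.score | sales.qty | sales.city
2 | CHI | 4 | 8 | 4 | SEA
7 | MIA | 2 | 9 | 2 | LA
7 | MIA | 2 | 2 | 2 | BOS
After GROUP BY (3 rows):
sales.city | sum_qty
SEA | 4
LA | 2
BOS | 2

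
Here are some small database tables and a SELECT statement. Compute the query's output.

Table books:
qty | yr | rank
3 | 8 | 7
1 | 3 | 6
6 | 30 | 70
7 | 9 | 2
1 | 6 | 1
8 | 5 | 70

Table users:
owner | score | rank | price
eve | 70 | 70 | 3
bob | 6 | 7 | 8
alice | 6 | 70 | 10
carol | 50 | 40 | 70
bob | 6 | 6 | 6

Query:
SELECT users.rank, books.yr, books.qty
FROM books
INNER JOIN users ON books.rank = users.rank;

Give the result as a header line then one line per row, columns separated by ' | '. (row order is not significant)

== RESULT ==
users.rank | books.yr | books.qty
7 | 8 | 3
6 | 3 | 1
70 | 30 | 6
70 | 30 | 6
70 | 5 | 8
70 | 5 | 8

Derivation:
After JOIN users (6 rows):
books.qty | books.yr | books.rank | users.owner | users.score | users.rank | users.price
3 | 8 | 7 | bob | 6 | 7 | 8
1 | 3 | 6 | bob | 6 | 6 | 6
6 | 30 | 70 | eve | 70 | 70 | 3
6 | 30 | 70 | alice | 6 | 70 | 10
8 | 5 | 70 | eve | 70 | 70 | 3
8 | 5 | 70 | alice | 6 | 70 | 10
After SELECT (6 rows):
users.rank | books.yr | books.qty
7 | 8 | 3
6 | 3 | 1
70 | 30 | 6
70 | 30 | 6
70 | 5 | 8
70 | 5 | 8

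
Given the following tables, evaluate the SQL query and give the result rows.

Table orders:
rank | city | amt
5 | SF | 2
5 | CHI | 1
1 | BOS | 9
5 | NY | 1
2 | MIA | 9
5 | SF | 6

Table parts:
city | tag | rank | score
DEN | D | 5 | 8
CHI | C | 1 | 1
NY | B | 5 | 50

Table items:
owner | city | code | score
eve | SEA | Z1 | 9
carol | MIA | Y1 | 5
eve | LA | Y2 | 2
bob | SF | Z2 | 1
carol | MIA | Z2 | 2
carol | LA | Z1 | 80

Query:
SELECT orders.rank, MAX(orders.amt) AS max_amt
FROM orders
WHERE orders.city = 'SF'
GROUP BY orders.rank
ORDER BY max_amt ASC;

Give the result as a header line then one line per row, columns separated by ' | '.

== RESULT ==
orders.rank | max_amt
5 | 6

Derivation:
After WHERE (2 rows):
orders.rank | orders.city | orders.amt
5 | SF | 2
5 | SF | 6
After GROUP BY (1 rows):
orders.rank | max_amt
5 | 6
After ORDER BY (1 rows):
orders.rank | max_amt
5 | 6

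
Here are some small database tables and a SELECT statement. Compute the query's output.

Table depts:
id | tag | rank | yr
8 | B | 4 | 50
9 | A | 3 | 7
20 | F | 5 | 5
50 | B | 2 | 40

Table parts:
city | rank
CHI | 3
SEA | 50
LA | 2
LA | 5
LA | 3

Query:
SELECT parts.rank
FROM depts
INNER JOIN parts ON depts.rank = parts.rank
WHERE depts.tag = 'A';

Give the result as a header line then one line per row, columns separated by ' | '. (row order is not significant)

After JOIN parts (4 rows):
depts.id | depts.tag | depts.rank | depts.yr | parts.city | parts.rank
9 | A | 3 | 7 | CHI | 3
9 | A | 3 | 7 | LA | 3
20 | F | 5 | 5 | LA | 5
50 | B | 2 | 40 | LA | 2
After WHERE (2 rows):
depts.id | depts.tag | depts.rank | depts.yr | parts.city | parts.rank
9 | A | 3 | 7 | CHI | 3
9 | A | 3 | 7 | LA | 3
After SELECT (2 rows):
parts.rank
3
3

== RESULT ==
parts.rank
3
3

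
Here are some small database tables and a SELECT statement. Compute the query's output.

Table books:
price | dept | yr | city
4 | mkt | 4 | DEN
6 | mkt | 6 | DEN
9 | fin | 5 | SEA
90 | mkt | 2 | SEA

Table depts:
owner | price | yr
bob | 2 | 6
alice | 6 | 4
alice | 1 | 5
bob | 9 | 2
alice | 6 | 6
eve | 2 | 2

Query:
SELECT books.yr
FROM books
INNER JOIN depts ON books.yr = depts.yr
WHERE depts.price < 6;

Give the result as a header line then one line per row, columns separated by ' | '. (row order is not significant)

== RESULT ==
books.yr
6
5
2

Derivation:
After JOIN depts (6 rows):
books.price | books.dept | books.yr | books.city | depts.owner | depts.price | depts.yr
4 | mkt | 4 | DEN | alice | 6 | 4
6 | mkt | 6 | DEN | bob | 2 | 6
6 | mkt | 6 | DEN | alice | 6 | 6
9 | fin | 5 | SEA | alice | 1 | 5
90 | mkt | 2 | SEA | bob | 9 | 2
90 | mkt | 2 | SEA | eve | 2 | 2
After WHERE (3 rows):
books.price | books.dept | books.yr | books.city | depts.owner | depts.price | depts.yr
6 | mkt | 6 | DEN | bob | 2 | 6
9 | fin | 5 | SEA | alice | 1 | 5
90 | mkt | 2 | SEA | eve | 2 | 2
After SELECT (3 rows):
books.yr
6
5
2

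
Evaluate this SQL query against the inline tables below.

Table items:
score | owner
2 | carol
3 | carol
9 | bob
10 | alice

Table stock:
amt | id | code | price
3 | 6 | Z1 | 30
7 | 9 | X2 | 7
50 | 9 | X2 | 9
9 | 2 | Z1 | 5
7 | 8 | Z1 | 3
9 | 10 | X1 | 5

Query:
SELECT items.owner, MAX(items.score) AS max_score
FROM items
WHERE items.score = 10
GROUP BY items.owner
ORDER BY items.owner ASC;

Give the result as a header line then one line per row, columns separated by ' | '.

After WHERE (1 rows):
items.score | items.owner
10 | alice
After GROUP BY (1 rows):
items.owner | max_score
alice | 10
After ORDER BY (1 rows):
items.owner | max_score
alice | 10

== RESULT ==
items.owner | max_score
alice | 10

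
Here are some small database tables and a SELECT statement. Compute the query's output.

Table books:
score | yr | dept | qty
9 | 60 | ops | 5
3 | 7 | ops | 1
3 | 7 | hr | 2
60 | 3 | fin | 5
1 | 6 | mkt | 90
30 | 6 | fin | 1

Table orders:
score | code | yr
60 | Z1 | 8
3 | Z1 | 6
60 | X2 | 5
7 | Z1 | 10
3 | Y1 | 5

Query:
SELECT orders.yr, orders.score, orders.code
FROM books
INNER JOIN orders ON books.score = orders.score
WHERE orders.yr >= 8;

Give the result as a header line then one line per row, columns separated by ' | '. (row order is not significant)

After JOIN orders (6 rows):
books.score | books.yr | books.dept | books.qty | orders.score | orders.code | orders.yr
3 | 7 | ops | 1 | 3 | Z1 | 6
3 | 7 | ops | 1 | 3 | Y1 | 5
3 | 7 | hr | 2 | 3 | Z1 | 6
3 | 7 | hr | 2 | 3 | Y1 | 5
60 | 3 | fin | 5 | 60 | Z1 | 8
60 | 3 | fin | 5 | 60 | X2 | 5
After WHERE (1 rows):
books.score | books.yr | books.dept | books.qty | orders.score | orders.code | orders.yr
60 | 3 | fin | 5 | 60 | Z1 | 8
After SELECT (1 rows):
orders.yr | orders.score | orders.code
8 | 60 | Z1

== RESULT ==
orders.yr | orders.score | orders.code
8 | 60 | Z1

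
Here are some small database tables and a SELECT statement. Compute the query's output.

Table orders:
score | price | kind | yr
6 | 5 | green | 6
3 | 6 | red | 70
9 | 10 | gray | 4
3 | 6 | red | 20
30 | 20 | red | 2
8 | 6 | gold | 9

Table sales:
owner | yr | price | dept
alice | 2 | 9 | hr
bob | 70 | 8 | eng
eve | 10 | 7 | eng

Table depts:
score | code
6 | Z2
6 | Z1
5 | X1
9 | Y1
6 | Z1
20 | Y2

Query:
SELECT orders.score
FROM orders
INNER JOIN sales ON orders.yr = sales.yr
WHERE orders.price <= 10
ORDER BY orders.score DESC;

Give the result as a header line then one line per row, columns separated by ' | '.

== RESULT ==
orders.score
3

Derivation:
After JOIN sales (2 rows):
orders.score | orders.price | orders.kind | orders.yr | sales.owner | sales.yr | sales.price | sales.dept
3 | 6 | red | 70 | bob | 70 | 8 | eng
30 | 20 | red | 2 | alice | 2 | 9 | hr
After WHERE (1 rows):
orders.score | orders.price | orders.kind | orders.yr | sales.owner | sales.yr | sales.price | sales.dept
3 | 6 | red | 70 | bob | 70 | 8 | eng
After SELECT (1 rows):
orders.score
3
After ORDER BY (1 rows):
orders.score
3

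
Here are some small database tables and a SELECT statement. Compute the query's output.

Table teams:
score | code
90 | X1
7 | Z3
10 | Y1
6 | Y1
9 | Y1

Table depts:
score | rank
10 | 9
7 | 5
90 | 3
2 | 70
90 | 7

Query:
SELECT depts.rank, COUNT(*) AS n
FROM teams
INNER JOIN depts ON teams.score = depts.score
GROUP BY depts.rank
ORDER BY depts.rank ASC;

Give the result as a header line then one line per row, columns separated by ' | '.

== RESULT ==
depts.rank | n
3 | 1
5 | 1
7 | 1
9 | 1

Derivation:
After JOIN depts (4 rows):
teams.score | teams.code | depts.score | depts.rank
90 | X1 | 90 | 3
90 | X1 | 90 | 7
7 | Z3 | 7 | 5
10 | Y1 | 10 | 9
After GROUP BY (4 rows):
depts.rank | n
3 | 1
7 | 1
5 | 1
9 | 1
After ORDER BY (4 rows):
depts.rank | n
3 | 1
5 | 1
7 | 1
9 | 1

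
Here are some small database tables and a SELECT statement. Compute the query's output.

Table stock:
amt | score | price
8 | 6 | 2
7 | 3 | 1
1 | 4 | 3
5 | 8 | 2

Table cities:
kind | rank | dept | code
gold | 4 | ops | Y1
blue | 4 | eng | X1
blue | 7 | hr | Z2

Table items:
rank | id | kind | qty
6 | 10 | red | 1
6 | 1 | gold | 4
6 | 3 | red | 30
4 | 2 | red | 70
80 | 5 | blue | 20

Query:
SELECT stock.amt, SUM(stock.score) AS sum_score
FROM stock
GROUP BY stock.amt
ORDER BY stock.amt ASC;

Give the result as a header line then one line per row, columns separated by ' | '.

After GROUP BY (4 rows):
stock.amt | sum_score
8 | 6
7 | 3
1 | 4
5 | 8
After ORDER BY (4 rows):
stock.amt | sum_score
1 | 4
5 | 8
7 | 3
8 | 6

== RESULT ==
stock.amt | sum_score
1 | 4
5 | 8
7 | 3
8 | 6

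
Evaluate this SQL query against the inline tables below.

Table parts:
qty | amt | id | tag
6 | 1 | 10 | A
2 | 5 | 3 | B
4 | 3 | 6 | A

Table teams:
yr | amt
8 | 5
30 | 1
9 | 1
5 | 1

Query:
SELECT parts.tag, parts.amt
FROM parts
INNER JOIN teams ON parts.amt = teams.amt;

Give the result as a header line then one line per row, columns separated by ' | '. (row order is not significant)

After JOIN teams (4 rows):
parts.qty | parts.amt | parts.id | parts.tag | teams.yr | teams.amt
6 | 1 | 10 | A | 30 | 1
6 | 1 | 10 | A | 9 | 1
6 | 1 | 10 | A | 5 | 1
2 | 5 | 3 | B | 8 | 5
After SELECT (4 rows):
parts.tag | parts.amt
A | 1
A | 1
A | 1
B | 5

== RESULT ==
parts.tag | parts.amt
A | 1
A | 1
A | 1
B | 5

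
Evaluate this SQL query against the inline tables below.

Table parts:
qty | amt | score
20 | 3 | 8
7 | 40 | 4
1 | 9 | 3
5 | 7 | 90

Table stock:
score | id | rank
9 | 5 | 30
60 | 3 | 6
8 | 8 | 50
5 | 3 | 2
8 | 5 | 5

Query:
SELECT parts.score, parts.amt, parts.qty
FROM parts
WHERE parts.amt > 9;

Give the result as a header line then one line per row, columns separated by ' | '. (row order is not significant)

== RESULT ==
parts.score | parts.amt | parts.qty
4 | 40 | 7

Derivation:
After WHERE (1 rows):
parts.qty | parts.amt | parts.score
7 | 40 | 4
After SELECT (1 rows):
parts.score | parts.amt | parts.qty
4 | 40 | 7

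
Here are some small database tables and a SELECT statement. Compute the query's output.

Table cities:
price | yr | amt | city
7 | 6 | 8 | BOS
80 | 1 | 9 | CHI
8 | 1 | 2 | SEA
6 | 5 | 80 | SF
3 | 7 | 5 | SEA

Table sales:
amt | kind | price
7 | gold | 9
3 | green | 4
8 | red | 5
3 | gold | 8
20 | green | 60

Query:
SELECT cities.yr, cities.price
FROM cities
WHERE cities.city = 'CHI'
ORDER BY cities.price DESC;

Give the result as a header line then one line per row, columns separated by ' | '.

== RESULT ==
cities.yr | cities.price
1 | 80

Derivation:
After WHERE (1 rows):
cities.price | cities.yr | cities.amt | cities.city
80 | 1 | 9 | CHI
After SELECT (1 rows):
cities.yr | cities.price
1 | 80
After ORDER BY (1 rows):
cities.yr | cities.price
1 | 80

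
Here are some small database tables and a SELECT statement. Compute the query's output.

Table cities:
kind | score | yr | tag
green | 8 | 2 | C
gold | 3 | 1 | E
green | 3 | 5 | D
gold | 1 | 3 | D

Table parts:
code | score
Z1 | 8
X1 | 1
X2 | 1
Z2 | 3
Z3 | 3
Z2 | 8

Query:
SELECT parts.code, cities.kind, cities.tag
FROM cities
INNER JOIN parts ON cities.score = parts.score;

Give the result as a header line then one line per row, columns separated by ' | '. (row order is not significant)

After JOIN parts (8 rows):
cities.kind | cities.score | cities.yr | cities.tag | parts.code | parts.score
green | 8 | 2 | C | Z1 | 8
green | 8 | 2 | C | Z2 | 8
gold | 3 | 1 | E | Z2 | 3
gold | 3 | 1 | E | Z3 | 3
green | 3 | 5 | D | Z2 | 3
green | 3 | 5 | D | Z3 | 3
gold | 1 | 3 | D | X1 | 1
gold | 1 | 3 | D | X2 | 1
After SELECT (8 rows):
parts.code | cities.kind | cities.tag
Z1 | green | C
Z2 | green | C
Z2 | gold | E
Z3 | gold | E
Z2 | green | D
Z3 | green | D
X1 | gold | D
X2 | gold | D

== RESULT ==
parts.code | cities.kind | cities.tag
Z1 | green | C
Z2 | green | C
Z2 | gold | E
Z3 | gold | E
Z2 | green | D
Z3 | green | D
X1 | gold | D
X2 | gold | D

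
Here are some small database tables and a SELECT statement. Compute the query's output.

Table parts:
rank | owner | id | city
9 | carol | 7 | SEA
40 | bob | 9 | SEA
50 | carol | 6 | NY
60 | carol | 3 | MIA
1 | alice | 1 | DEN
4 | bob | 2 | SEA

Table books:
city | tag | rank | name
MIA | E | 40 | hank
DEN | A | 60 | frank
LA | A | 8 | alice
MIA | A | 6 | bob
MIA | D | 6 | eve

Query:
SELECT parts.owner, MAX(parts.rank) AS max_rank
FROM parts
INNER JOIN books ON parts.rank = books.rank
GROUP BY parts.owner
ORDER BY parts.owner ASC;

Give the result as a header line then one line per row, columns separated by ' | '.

After JOIN books (2 rows):
parts.rank | parts.owner | parts.id | parts.city | books.city | books.tag | books.rank | books.name
40 | bob | 9 | SEA | MIA | E | 40 | hank
60 | carol | 3 | MIA | DEN | A | 60 | frank
After GROUP BY (2 rows):
parts.owner | max_rank
bob | 40
carol | 60
After ORDER BY (2 rows):
parts.owner | max_rank
bob | 40
carol | 60

== RESULT ==
parts.owner | max_rank
bob | 40
carol | 60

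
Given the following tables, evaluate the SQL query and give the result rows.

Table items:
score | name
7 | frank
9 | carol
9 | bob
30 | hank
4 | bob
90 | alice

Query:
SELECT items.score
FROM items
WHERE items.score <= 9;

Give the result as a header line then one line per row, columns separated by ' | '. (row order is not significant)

After WHERE (4 rows):
items.score | items.name
7 | frank
9 | carol
9 | bob
4 | bob
After SELECT (4 rows):
items.score
7
9
9
4

== RESULT ==
items.score
7
9
9
4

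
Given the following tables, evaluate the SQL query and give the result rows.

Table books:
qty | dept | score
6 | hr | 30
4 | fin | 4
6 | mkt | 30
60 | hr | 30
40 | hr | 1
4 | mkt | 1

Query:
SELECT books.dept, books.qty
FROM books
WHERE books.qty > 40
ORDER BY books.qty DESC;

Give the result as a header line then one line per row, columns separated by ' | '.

== RESULT ==
books.dept | books.qty
hr | 60

Derivation:
After WHERE (1 rows):
books.qty | books.dept | books.score
60 | hr | 30
After SELECT (1 rows):
books.dept | books.qty
hr | 60
After ORDER BY (1 rows):
books.dept | books.qty
hr | 60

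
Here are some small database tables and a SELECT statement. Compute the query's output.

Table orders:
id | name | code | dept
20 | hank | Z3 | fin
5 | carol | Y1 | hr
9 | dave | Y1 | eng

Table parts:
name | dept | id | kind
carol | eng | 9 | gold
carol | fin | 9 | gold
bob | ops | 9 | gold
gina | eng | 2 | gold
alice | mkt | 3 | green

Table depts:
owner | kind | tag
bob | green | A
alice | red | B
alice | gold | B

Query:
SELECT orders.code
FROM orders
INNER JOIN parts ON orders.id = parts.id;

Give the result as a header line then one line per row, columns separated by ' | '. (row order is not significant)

After JOIN parts (3 rows):
orders.id | orders.name | orders.code | orders.dept | parts.name | parts.dept | parts.id | parts.kind
9 | dave | Y1 | eng | carol | eng | 9 | gold
9 | dave | Y1 | eng | carol | fin | 9 | gold
9 | dave | Y1 | eng | bob | ops | 9 | gold
After SELECT (3 rows):
orders.code
Y1
Y1
Y1

== RESULT ==
orders.code
Y1
Y1
Y1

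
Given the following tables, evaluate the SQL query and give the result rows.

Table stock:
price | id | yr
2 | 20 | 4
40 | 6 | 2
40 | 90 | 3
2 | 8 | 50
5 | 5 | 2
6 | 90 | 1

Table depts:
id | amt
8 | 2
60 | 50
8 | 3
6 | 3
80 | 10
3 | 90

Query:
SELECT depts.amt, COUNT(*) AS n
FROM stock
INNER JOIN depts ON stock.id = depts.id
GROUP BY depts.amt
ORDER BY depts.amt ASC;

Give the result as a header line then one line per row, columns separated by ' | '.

After JOIN depts (3 rows):
stock.price | stock.id | stock.yr | depts.id | depts.amt
40 | 6 | 2 | 6 | 3
2 | 8 | 50 | 8 | 2
2 | 8 | 50 | 8 | 3
After GROUP BY (2 rows):
depts.amt | n
3 | 2
2 | 1
After ORDER BY (2 rows):
depts.amt | n
2 | 1
3 | 2

== RESULT ==
depts.amt | n
2 | 1
3 | 2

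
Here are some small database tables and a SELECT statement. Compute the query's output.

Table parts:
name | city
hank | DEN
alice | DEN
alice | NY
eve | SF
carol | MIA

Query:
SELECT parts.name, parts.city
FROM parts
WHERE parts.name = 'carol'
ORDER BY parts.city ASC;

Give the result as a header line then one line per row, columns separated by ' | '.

== RESULT ==
parts.name | parts.city
carol | MIA

Derivation:
After WHERE (1 rows):
parts.name | parts.city
carol | MIA
After SELECT (1 rows):
parts.name | parts.city
carol | MIA
After ORDER BY (1 rows):
parts.name | parts.city
carol | MIA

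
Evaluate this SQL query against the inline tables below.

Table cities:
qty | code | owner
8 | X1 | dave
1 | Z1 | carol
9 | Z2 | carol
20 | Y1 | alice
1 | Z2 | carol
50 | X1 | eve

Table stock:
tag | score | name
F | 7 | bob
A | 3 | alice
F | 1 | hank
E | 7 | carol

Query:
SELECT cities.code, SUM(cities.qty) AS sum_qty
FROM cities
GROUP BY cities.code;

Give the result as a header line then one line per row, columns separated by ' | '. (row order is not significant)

== RESULT ==
cities.code | sum_qty
X1 | 58
Z1 | 1
Z2 | 10
Y1 | 20

Derivation:
After GROUP BY (4 rows):
cities.code | sum_qty
X1 | 58
Z1 | 1
Z2 | 10
Y1 | 20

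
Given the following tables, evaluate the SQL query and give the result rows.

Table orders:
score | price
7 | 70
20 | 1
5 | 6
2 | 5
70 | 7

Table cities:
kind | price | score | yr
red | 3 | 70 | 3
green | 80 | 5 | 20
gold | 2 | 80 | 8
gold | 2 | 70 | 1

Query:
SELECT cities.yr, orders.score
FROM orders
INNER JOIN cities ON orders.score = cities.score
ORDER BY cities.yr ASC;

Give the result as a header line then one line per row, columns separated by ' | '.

After JOIN cities (3 rows):
orders.score | orders.price | cities.kind | cities.price | cities.score | cities.yr
5 | 6 | green | 80 | 5 | 20
70 | 7 | red | 3 | 70 | 3
70 | 7 | gold | 2 | 70 | 1
After SELECT (3 rows):
cities.yr | orders.score
20 | 5
3 | 70
1 | 70
After ORDER BY (3 rows):
cities.yr | orders.score
1 | 70
3 | 70
20 | 5

== RESULT ==
cities.yr | orders.score
1 | 70
3 | 70
20 | 5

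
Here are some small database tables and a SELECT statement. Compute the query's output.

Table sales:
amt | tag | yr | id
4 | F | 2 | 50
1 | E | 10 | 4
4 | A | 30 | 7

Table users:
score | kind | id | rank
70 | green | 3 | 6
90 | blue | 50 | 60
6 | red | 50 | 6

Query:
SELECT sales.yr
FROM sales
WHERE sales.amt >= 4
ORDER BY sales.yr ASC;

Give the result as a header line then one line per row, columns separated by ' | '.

After WHERE (2 rows):
sales.amt | sales.tag | sales.yr | sales.id
4 | F | 2 | 50
4 | A | 30 | 7
After SELECT (2 rows):
sales.yr
2
30
After ORDER BY (2 rows):
sales.yr
2
30

== RESULT ==
sales.yr
2
30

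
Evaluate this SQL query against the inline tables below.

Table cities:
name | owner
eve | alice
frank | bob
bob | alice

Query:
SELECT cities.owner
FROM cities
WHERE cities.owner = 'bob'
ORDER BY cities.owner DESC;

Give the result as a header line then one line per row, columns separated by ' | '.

After WHERE (1 rows):
cities.name | cities.owner
frank | bob
After SELECT (1 rows):
cities.owner
bob
After ORDER BY (1 rows):
cities.owner
bob

== RESULT ==
cities.owner
bob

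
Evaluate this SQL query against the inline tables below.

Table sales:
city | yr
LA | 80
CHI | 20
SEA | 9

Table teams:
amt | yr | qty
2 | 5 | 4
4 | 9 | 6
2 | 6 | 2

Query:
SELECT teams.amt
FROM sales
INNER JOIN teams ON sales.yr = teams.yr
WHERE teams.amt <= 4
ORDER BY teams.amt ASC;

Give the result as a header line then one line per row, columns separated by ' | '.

After JOIN teams (1 rows):
sales.city | sales.yr | teams.amt | teams.yr | teams.qty
SEA | 9 | 4 | 9 | 6
After WHERE (1 rows):
sales.city | sales.yr | teams.amt | teams.yr | teams.qty
SEA | 9 | 4 | 9 | 6
After SELECT (1 rows):
teams.amt
4
After ORDER BY (1 rows):
teams.amt
4

== RESULT ==
teams.amt
4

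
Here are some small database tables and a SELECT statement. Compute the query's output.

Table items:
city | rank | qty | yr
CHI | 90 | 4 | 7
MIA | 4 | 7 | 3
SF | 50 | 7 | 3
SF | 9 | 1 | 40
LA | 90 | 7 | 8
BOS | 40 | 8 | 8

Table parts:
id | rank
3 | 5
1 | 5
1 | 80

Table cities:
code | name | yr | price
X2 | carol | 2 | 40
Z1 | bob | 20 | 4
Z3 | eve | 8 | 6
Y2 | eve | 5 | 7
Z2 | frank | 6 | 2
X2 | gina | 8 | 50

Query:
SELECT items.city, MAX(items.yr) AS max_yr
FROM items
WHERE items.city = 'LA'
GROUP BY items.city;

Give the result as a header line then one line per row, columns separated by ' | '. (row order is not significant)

== RESULT ==
items.city | max_yr
LA | 8

Derivation:
After WHERE (1 rows):
items.city | items.rank | items.qty | items.yr
LA | 90 | 7 | 8
After GROUP BY (1 rows):
items.city | max_yr
LA | 8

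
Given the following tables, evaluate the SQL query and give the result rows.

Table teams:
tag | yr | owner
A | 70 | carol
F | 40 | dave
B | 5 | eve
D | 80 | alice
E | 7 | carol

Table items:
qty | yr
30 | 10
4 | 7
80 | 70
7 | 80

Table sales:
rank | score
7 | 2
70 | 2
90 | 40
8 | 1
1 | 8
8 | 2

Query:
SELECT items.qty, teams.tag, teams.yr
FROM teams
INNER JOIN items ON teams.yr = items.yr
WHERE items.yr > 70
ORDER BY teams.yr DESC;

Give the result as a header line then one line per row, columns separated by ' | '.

== RESULT ==
items.qty | teams.tag | teams.yr
7 | D | 80

Derivation:
After JOIN items (3 rows):
teams.tag | teams.yr | teams.owner | items.qty | items.yr
A | 70 | carol | 80 | 70
D | 80 | alice | 7 | 80
E | 7 | carol | 4 | 7
After WHERE (1 rows):
teams.tag | teams.yr | teams.owner | items.qty | items.yr
D | 80 | alice | 7 | 80
After SELECT (1 rows):
items.qty | teams.tag | teams.yr
7 | D | 80
After ORDER BY (1 rows):
items.qty | teams.tag | teams.yr
7 | D | 80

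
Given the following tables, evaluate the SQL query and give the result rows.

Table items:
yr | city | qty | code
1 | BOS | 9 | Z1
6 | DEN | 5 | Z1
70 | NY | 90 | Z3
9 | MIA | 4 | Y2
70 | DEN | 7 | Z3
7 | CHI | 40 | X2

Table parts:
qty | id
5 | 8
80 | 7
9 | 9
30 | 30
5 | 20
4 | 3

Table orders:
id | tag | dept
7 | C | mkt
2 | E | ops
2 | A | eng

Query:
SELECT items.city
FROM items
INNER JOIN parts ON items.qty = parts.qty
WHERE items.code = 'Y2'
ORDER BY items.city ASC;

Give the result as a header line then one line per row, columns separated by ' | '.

After JOIN parts (4 rows):
items.yr | items.city | items.qty | items.code | parts.qty | parts.id
1 | BOS | 9 | Z1 | 9 | 9
6 | DEN | 5 | Z1 | 5 | 8
6 | DEN | 5 | Z1 | 5 | 20
9 | MIA | 4 | Y2 | 4 | 3
After WHERE (1 rows):
items.yr | items.city | items.qty | items.code | parts.qty | parts.id
9 | MIA | 4 | Y2 | 4 | 3
After SELECT (1 rows):
items.city
MIA
After ORDER BY (1 rows):
items.city
MIA

== RESULT ==
items.city
MIA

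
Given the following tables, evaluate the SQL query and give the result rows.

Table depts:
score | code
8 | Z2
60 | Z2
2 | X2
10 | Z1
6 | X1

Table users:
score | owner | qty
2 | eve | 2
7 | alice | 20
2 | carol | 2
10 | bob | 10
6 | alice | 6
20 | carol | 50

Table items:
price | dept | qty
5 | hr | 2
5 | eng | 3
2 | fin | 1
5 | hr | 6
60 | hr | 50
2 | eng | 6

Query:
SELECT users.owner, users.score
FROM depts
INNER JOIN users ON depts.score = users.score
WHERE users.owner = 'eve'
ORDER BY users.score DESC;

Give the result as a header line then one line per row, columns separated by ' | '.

== RESULT ==
users.owner | users.score
eve | 2

Derivation:
After JOIN users (4 rows):
depts.score | depts.code | users.score | users.owner | users.qty
2 | X2 | 2 | eve | 2
2 | X2 | 2 | carol | 2
10 | Z1 | 10 | bob | 10
6 | X1 | 6 | alice | 6
After WHERE (1 rows):
depts.score | depts.code | users.score | users.owner | users.qty
2 | X2 | 2 | eve | 2
After SELECT (1 rows):
users.owner | users.score
eve | 2
After ORDER BY (1 rows):
users.owner | users.score
eve | 2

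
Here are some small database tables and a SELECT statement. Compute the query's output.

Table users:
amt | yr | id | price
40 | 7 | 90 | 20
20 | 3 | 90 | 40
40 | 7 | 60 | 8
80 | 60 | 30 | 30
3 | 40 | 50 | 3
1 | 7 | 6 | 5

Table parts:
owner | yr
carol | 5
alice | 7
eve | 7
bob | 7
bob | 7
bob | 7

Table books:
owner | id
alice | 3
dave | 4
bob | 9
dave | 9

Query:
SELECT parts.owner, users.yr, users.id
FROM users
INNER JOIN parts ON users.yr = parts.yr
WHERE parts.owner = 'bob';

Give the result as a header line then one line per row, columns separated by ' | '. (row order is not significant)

After JOIN parts (15 rows):
users.amt | users.yr | users.id | users.price | parts.owner | parts.yr
40 | 7 | 90 | 20 | alice | 7
40 | 7 | 90 | 20 | eve | 7
40 | 7 | 90 | 20 | bob | 7
40 | 7 | 90 | 20 | bob | 7
40 | 7 | 90 | 20 | bob | 7
40 | 7 | 60 | 8 | alice | 7
40 | 7 | 60 | 8 | eve | 7
40 | 7 | 60 | 8 | bob | 7
40 | 7 | 60 | 8 | bob | 7
40 | 7 | 60 | 8 | bob | 7
1 | 7 | 6 | 5 | alice | 7
1 | 7 | 6 | 5 | eve | 7
1 | 7 | 6 | 5 | bob | 7
1 | 7 | 6 | 5 | bob | 7
1 | 7 | 6 | 5 | bob | 7
After WHERE (9 rows):
users.amt | users.yr | users.id | users.price | parts.owner | parts.yr
40 | 7 | 90 | 20 | bob | 7
40 | 7 | 90 | 20 | bob | 7
40 | 7 | 90 | 20 | bob | 7
40 | 7 | 60 | 8 | bob | 7
40 | 7 | 60 | 8 | bob | 7
40 | 7 | 60 | 8 | bob | 7
1 | 7 | 6 | 5 | bob | 7
1 | 7 | 6 | 5 | bob | 7
1 | 7 | 6 | 5 | bob | 7
After SELECT (9 rows):
parts.owner | users.yr | users.id
bob | 7 | 90
bob | 7 | 90
bob | 7 | 90
bob | 7 | 60
bob | 7 | 60
bob | 7 | 60
bob | 7 | 6
bob | 7 | 6
bob | 7 | 6

== RESULT ==
parts.owner | users.yr | users.id
bob | 7 | 90
bob | 7 | 90
bob | 7 | 90
bob | 7 | 60
bob | 7 | 60
bob | 7 | 60
bob | 7 | 6
bob | 7 | 6
bob | 7 | 6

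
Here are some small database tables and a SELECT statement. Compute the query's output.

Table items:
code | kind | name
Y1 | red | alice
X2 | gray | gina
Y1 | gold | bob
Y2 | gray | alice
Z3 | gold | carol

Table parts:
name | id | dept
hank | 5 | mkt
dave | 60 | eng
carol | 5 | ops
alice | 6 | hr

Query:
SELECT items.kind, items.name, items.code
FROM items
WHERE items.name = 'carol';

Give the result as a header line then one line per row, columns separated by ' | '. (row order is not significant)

After WHERE (1 rows):
items.code | items.kind | items.name
Z3 | gold | carol
After SELECT (1 rows):
items.kind | items.name | items.code
gold | carol | Z3

== RESULT ==
items.kind | items.name | items.code
gold | carol | Z3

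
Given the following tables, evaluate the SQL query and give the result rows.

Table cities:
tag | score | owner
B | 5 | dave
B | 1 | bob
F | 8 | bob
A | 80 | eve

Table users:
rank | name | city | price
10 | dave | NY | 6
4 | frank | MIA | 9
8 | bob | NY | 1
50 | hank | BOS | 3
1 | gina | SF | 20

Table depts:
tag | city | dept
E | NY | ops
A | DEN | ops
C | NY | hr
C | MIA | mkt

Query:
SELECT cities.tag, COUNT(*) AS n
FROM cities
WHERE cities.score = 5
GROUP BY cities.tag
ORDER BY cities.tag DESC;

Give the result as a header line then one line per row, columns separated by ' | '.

After WHERE (1 rows):
cities.tag | cities.score | cities.owner
B | 5 | dave
After GROUP BY (1 rows):
cities.tag | n
B | 1
After ORDER BY (1 rows):
cities.tag | n
B | 1

== RESULT ==
cities.tag | n
B | 1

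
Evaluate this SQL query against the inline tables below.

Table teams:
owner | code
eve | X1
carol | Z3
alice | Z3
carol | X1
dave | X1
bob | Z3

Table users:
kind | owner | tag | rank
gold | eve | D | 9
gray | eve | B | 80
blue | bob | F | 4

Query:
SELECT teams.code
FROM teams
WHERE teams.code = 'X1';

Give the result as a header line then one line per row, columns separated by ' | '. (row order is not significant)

After WHERE (3 rows):
teams.owner | teams.code
eve | X1
carol | X1
dave | X1
After SELECT (3 rows):
teams.code
X1
X1
X1

== RESULT ==
teams.code
X1
X1
X1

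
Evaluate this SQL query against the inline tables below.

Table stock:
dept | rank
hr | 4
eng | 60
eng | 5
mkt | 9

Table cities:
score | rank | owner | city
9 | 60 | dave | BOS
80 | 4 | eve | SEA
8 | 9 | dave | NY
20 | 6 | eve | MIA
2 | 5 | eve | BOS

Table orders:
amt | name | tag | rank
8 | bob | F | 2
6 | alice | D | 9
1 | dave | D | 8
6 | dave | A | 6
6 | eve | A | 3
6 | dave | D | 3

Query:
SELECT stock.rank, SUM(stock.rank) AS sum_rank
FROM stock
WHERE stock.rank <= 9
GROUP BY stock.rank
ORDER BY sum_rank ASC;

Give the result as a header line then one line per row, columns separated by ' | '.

After WHERE (3 rows):
stock.dept | stock.rank
hr | 4
eng | 5
mkt | 9
After GROUP BY (3 rows):
stock.rank | sum_rank
4 | 4
5 | 5
9 | 9
After ORDER BY (3 rows):
stock.rank | sum_rank
4 | 4
5 | 5
9 | 9

== RESULT ==
stock.rank | sum_rank
4 | 4
5 | 5
9 | 9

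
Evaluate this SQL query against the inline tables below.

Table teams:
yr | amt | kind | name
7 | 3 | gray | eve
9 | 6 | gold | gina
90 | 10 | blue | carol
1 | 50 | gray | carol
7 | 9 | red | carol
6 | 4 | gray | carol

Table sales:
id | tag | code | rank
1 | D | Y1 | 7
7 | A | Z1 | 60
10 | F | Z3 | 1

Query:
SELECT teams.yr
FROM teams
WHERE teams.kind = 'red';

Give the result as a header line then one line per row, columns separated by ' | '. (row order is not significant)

After WHERE (1 rows):
teams.yr | teams.amt | teams.kind | teams.name
7 | 9 | red | carol
After SELECT (1 rows):
teams.yr
7

== RESULT ==
teams.yr
7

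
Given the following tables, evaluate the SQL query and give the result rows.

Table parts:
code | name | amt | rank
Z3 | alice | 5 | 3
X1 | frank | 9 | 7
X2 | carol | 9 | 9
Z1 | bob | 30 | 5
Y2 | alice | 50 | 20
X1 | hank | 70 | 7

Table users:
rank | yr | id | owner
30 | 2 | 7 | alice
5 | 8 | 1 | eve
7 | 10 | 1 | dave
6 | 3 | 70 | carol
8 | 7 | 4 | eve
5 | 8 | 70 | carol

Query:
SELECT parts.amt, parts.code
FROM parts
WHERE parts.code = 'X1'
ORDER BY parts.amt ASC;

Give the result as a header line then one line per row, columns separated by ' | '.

== RESULT ==
parts.amt | parts.code
9 | X1
70 | X1

Derivation:
After WHERE (2 rows):
parts.code | parts.name | parts.amt | parts.rank
X1 | frank | 9 | 7
X1 | hank | 70 | 7
After SELECT (2 rows):
parts.amt | parts.code
9 | X1
70 | X1
After ORDER BY (2 rows):
parts.amt | parts.code
9 | X1
70 | X1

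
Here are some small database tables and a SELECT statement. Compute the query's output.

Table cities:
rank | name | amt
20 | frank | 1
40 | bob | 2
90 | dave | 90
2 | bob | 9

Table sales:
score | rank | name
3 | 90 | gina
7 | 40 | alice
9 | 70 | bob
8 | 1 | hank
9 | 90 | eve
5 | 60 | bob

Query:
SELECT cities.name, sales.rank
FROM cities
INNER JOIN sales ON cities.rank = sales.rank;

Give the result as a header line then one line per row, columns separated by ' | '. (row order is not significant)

After JOIN sales (3 rows):
cities.rank | cities.name | cities.amt | sales.score | sales.rank | sales.name
40 | bob | 2 | 7 | 40 | alice
90 | dave | 90 | 3 | 90 | gina
90 | dave | 90 | 9 | 90 | eve
After SELECT (3 rows):
cities.name | sales.rank
bob | 40
dave | 90
dave | 90

== RESULT ==
cities.name | sales.rank
bob | 40
dave | 90
dave | 90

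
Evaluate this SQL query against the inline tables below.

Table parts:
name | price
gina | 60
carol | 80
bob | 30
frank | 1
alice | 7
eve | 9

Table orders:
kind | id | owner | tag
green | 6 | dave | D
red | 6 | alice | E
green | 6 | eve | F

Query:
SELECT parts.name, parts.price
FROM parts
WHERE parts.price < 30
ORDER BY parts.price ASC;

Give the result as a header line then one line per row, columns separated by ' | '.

== RESULT ==
parts.name | parts.price
frank | 1
alice | 7
eve | 9

Derivation:
After WHERE (3 rows):
parts.name | parts.price
frank | 1
alice | 7
eve | 9
After SELECT (3 rows):
parts.name | parts.price
frank | 1
alice | 7
eve | 9
After ORDER BY (3 rows):
parts.name | parts.price
frank | 1
alice | 7
eve | 9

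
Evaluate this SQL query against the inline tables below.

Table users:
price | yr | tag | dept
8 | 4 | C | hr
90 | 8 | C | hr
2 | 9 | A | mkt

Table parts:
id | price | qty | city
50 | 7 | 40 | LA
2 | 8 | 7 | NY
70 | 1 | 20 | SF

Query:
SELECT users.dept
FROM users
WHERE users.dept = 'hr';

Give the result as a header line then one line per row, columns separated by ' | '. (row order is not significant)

After WHERE (2 rows):
users.price | users.yr | users.tag | users.dept
8 | 4 | C | hr
90 | 8 | C | hr
After SELECT (2 rows):
users.dept
hr
hr

== RESULT ==
users.dept
hr
hr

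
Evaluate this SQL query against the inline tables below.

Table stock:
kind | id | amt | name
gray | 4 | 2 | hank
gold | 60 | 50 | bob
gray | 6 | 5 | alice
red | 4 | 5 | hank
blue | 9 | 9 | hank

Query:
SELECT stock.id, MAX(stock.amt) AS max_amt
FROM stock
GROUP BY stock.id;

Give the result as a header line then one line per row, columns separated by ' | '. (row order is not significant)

After GROUP BY (4 rows):
stock.id | max_amt
4 | 5
60 | 50
6 | 5
9 | 9

== RESULT ==
stock.id | max_amt
4 | 5
60 | 50
6 | 5
9 | 9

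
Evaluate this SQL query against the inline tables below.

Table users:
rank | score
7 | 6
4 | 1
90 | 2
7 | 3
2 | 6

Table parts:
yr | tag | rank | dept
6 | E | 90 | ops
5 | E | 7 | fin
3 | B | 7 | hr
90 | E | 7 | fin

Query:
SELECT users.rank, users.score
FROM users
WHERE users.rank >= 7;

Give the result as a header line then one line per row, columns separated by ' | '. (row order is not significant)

After WHERE (3 rows):
users.rank | users.score
7 | 6
90 | 2
7 | 3
After SELECT (3 rows):
users.rank | users.score
7 | 6
90 | 2
7 | 3

== RESULT ==
users.rank | users.score
7 | 6
90 | 2
7 | 3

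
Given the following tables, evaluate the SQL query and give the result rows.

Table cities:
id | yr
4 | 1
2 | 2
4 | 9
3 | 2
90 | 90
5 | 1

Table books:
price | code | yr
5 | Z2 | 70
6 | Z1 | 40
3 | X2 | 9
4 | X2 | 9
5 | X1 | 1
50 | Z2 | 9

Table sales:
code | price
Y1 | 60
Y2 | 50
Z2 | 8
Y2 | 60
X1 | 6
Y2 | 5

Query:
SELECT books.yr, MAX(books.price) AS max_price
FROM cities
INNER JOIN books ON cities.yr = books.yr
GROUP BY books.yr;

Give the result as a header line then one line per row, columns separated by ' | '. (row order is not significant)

== RESULT ==
books.yr | max_price
1 | 5
9 | 50

Derivation:
After JOIN books (5 rows):
cities.id | cities.yr | books.price | books.code | books.yr
4 | 1 | 5 | X1 | 1
4 | 9 | 3 | X2 | 9
4 | 9 | 4 | X2 | 9
4 | 9 | 50 | Z2 | 9
5 | 1 | 5 | X1 | 1
After GROUP BY (2 rows):
books.yr | max_price
1 | 5
9 | 50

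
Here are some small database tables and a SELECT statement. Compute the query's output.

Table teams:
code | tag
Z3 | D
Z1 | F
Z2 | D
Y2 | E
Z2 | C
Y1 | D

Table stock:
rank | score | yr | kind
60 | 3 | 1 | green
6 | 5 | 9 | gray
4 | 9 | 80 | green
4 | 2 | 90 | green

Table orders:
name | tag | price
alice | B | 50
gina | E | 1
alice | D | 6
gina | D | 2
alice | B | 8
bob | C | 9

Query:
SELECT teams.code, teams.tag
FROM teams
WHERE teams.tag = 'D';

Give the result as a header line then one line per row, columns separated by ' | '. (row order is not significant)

== RESULT ==
teams.code | teams.tag
Z3 | D
Z2 | D
Y1 | D

Derivation:
After WHERE (3 rows):
teams.code | teams.tag
Z3 | D
Z2 | D
Y1 | D
After SELECT (3 rows):
teams.code | teams.tag
Z3 | D
Z2 | D
Y1 | D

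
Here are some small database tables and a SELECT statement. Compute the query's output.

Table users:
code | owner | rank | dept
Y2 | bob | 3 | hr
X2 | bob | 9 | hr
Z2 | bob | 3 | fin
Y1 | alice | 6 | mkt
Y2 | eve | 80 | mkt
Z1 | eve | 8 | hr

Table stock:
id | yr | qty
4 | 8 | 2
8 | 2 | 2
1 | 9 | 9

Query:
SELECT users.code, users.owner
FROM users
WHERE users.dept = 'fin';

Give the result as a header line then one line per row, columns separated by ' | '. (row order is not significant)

After WHERE (1 rows):
users.code | users.owner | users.rank | users.dept
Z2 | bob | 3 | fin
After SELECT (1 rows):
users.code | users.owner
Z2 | bob

== RESULT ==
users.code | users.owner
Z2 | bob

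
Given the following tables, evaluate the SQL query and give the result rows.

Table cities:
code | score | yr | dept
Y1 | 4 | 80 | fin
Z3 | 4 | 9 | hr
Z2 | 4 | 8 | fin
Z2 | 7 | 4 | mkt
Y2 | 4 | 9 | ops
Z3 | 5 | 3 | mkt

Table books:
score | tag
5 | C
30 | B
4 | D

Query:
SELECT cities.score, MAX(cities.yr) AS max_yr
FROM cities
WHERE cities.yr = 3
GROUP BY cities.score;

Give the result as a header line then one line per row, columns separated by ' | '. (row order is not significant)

After WHERE (1 rows):
cities.code | cities.score | cities.yr | cities.dept
Z3 | 5 | 3 | mkt
After GROUP BY (1 rows):
cities.score | max_yr
5 | 3

== RESULT ==
cities.score | max_yr
5 | 3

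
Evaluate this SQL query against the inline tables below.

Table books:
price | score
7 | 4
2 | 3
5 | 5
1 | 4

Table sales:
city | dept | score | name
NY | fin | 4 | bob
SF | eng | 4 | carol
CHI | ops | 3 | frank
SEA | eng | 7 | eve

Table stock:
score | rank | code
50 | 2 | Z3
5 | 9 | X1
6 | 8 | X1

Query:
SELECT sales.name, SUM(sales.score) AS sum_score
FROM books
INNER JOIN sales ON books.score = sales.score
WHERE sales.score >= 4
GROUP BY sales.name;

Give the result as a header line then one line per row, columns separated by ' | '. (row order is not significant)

== RESULT ==
sales.name | sum_score
bob | 8
carol | 8

Derivation:
After JOIN sales (5 rows):
books.price | books.score | sales.city | sales.dept | sales.score | sales.name
7 | 4 | NY | fin | 4 | bob
7 | 4 | SF | eng | 4 | carol
2 | 3 | CHI | ops | 3 | frank
1 | 4 | NY | fin | 4 | bob
1 | 4 | SF | eng | 4 | carol
After WHERE (4 rows):
books.price | books.score | sales.city | sales.dept | sales.score | sales.name
7 | 4 | NY | fin | 4 | bob
7 | 4 | SF | eng | 4 | carol
1 | 4 | NY | fin | 4 | bob
1 | 4 | SF | eng | 4 | carol
After GROUP BY (2 rows):
sales.name | sum_score
bob | 8
carol | 8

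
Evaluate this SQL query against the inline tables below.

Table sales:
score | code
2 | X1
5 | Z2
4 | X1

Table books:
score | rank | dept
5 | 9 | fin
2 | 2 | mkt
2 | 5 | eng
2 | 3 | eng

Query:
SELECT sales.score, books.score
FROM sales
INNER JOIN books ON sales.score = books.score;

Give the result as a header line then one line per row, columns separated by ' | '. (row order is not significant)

After JOIN books (4 rows):
sales.score | sales.code | books.score | books.rank | books.dept
2 | X1 | 2 | 2 | mkt
2 | X1 | 2 | 5 | eng
2 | X1 | 2 | 3 | eng
5 | Z2 | 5 | 9 | fin
After SELECT (4 rows):
sales.score | books.score
2 | 2
2 | 2
2 | 2
5 | 5

== RESULT ==
sales.score | books.score
2 | 2
2 | 2
2 | 2
5 | 5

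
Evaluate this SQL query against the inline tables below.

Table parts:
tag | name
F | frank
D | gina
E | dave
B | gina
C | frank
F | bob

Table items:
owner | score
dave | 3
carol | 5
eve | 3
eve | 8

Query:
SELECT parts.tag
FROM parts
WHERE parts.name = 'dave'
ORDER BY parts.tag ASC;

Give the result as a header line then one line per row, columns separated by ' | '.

After WHERE (1 rows):
parts.tag | parts.name
E | dave
After SELECT (1 rows):
parts.tag
E
After ORDER BY (1 rows):
parts.tag
E

== RESULT ==
parts.tag
E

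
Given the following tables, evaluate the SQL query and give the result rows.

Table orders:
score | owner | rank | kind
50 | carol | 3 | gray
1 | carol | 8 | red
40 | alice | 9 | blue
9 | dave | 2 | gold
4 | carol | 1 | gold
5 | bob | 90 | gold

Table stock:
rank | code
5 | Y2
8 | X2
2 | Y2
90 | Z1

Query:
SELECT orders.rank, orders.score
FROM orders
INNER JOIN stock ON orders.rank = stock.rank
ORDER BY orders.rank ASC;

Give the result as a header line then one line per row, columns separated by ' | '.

== RESULT ==
orders.rank | orders.score
2 | 9
8 | 1
90 | 5

Derivation:
After JOIN stock (3 rows):
orders.score | orders.owner | orders.rank | orders.kind | stock.rank | stock.code
1 | carol | 8 | red | 8 | X2
9 | dave | 2 | gold | 2 | Y2
5 | bob | 90 | gold | 90 | Z1
After SELECT (3 rows):
orders.rank | orders.score
8 | 1
2 | 9
90 | 5
After ORDER BY (3 rows):
orders.rank | orders.score
2 | 9
8 | 1
90 | 5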